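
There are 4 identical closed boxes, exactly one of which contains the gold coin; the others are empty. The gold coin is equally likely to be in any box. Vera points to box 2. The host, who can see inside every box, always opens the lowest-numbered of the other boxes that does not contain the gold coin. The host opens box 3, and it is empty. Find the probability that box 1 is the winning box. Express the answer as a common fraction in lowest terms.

Apply Bayes' rule, conditioning on where the gold coin actually is.
If it is in box 1 (prior 1/4): box 3 is the lowest-numbered option available, probability 1; weight (1/4)·1 = 1/4.
If it is in either of boxes 2 and 4 (prior 1/4 each): the host would have opened box 1 instead, probability 0; weight (1/4)·0 = 0 each.
If it is in box 3 (prior 1/4): the host opened box 3, so this case is ruled out; weight (1/4)·0 = 0.
The weights sum to 1/4.
So P(the gold coin in box 1 | the host opened box 3) = (1/4) / (1/4) = 1.

1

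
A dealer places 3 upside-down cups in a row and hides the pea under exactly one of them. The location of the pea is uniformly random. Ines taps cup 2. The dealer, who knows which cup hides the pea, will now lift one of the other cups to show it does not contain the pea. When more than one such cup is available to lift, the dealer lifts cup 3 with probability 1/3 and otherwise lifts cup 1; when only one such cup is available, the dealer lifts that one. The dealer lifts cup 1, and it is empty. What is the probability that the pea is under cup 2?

Condition on the true location of the pea.
If it is under cup 1 (prior 1/3): the dealer opened cup 1, so this case is ruled out; weight (1/3)·0 = 0.
If it is under cup 2 (prior 1/3): cup 3 is available but not opened, probability 2/3; weight (1/3)·(2/3) = 2/9.
If it is under cup 3 (prior 1/3): only cup 1 is available, probability 1; weight (1/3)·1 = 1/3.
The weights sum to 5/9.
So P(the pea under cup 2 | the dealer opened cup 1) = (2/9) / (5/9) = 2/5.

2/5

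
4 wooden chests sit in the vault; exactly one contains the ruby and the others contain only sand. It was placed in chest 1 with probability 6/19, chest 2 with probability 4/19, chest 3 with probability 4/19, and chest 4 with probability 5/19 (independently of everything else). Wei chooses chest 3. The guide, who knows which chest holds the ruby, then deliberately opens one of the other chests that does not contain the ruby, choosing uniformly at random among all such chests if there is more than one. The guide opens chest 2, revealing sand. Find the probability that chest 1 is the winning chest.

Condition on the true location of the ruby.
If it is in chest 1 (prior 6/19): the guide has 2 equally likely choices, so probability 1/2; weight (6/19)·(1/2) = 3/19.
If it is in chest 2 (prior 4/19): the guide opened chest 2, so this case is ruled out; weight (4/19)·0 = 0.
If it is in chest 3 (prior 4/19): the guide has 3 equally likely choices, so probability 1/3; weight (4/19)·(1/3) = 4/57.
If it is in chest 4 (prior 5/19): the guide has 2 equally likely choices, so probability 1/2; weight (5/19)·(1/2) = 5/38.
The weights sum to 41/114.
So P(the ruby in chest 1 | the guide opened chest 2) = (3/19) / (41/114) = 18/41.

18/41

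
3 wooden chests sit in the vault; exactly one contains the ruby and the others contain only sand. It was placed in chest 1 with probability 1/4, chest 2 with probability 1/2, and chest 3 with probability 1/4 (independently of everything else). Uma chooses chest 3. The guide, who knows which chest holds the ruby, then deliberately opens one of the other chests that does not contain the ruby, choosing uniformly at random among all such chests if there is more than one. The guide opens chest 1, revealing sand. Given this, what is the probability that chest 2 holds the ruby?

Consider each possible location of the ruby in turn.
If it is in chest 1 (prior 1/4): the guide opened chest 1, so this case is ruled out; weight (1/4)·0 = 0.
If it is in chest 2 (prior 1/2): the guide has no choice, probability 1; weight (1/2)·1 = 1/2.
If it is in chest 3 (prior 1/4): the guide has 2 equally likely choices, so probability 1/2; weight (1/4)·(1/2) = 1/8.
The weights sum to 5/8.
So P(the ruby in chest 2 | the guide opened chest 1) = (1/2) / (5/8) = 4/5.

4/5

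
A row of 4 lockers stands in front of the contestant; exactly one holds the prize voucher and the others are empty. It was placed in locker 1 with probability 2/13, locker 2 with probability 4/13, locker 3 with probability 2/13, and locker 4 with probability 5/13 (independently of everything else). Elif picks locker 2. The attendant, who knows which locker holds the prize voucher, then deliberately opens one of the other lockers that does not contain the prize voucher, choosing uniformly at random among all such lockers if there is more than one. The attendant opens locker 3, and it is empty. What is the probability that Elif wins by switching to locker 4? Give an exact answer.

15/29

Condition on the true location of the prize voucher.
If it is in locker 1 (prior 2/13): the attendant has 2 equally likely choices, so probability 1/2; weight (2/13)·(1/2) = 1/13.
If it is in locker 2 (prior 4/13): the attendant has 3 equally likely choices, so probability 1/3; weight (4/13)·(1/3) = 4/39.
If it is in locker 3 (prior 2/13): the attendant opened locker 3, so this case is ruled out; weight (2/13)·0 = 0.
If it is in locker 4 (prior 5/13): the attendant has 2 equally likely choices, so probability 1/2; weight (5/13)·(1/2) = 5/26.
The weights sum to 29/78.
So P(the prize voucher in locker 4 | the attendant opened locker 3) = (5/26) / (29/78) = 15/29.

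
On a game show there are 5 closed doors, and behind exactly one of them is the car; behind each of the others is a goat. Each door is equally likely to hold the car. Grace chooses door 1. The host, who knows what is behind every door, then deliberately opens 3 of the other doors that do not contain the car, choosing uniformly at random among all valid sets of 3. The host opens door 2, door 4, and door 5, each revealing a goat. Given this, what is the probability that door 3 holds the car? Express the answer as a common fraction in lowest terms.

Consider each possible location of the car in turn.
If it is behind door 1 (prior 1/5): the host has 4 equally likely choices, so probability 1/4; weight (1/5)·(1/4) = 1/20.
If it is behind any of doors 2, 4, and 5 (prior 1/5 each): that door was opened and seen not to hold the prize — ruled out; weight (1/5)·0 = 0 each.
If it is behind door 3 (prior 1/5): the host has no choice, probability 1; weight (1/5)·1 = 1/5.
The weights sum to 1/4.
So P(the car behind door 3 | the host opened door 2, door 4, and door 5) = (1/5) / (1/4) = 4/5.

4/5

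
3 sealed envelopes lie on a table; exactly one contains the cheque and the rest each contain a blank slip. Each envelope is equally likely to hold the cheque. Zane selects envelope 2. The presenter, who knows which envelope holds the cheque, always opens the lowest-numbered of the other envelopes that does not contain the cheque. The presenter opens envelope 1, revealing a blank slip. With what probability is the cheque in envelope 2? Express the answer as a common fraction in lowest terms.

Consider each possible location of the cheque in turn.
If it is in envelope 1 (prior 1/3): the presenter opened envelope 1, so this case is ruled out; weight (1/3)·0 = 0.
If it is in either of envelopes 2 and 3 (prior 1/3 each): envelope 1 is the lowest-numbered option available, probability 1; weight (1/3)·1 = 1/3 each.
The weights sum to 2/3.
So P(the cheque in envelope 2 | the presenter opened envelope 1) = (1/3) / (2/3) = 1/2.

1/2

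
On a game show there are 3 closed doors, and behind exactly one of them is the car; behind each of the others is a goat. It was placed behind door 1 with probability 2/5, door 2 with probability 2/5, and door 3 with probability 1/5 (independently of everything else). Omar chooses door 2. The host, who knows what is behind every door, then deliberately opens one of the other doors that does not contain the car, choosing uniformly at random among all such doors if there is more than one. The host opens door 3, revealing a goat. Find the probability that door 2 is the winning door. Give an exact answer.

1/3

Consider each possible location of the car in turn.
If it is behind door 1 (prior 2/5): the host has no choice, probability 1; weight (2/5)·1 = 2/5.
If it is behind door 2 (prior 2/5): the host has 2 equally likely choices, so probability 1/2; weight (2/5)·(1/2) = 1/5.
If it is behind door 3 (prior 1/5): the host opened door 3, so this case is ruled out; weight (1/5)·0 = 0.
The weights sum to 3/5.
So P(the car behind door 2 | the host opened door 3) = (1/5) / (3/5) = 1/3.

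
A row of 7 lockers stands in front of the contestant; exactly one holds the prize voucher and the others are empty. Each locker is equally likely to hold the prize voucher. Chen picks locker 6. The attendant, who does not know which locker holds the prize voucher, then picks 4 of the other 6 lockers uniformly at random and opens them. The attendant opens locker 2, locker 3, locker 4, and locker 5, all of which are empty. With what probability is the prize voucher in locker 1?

1/3

Condition on the true location of the prize voucher.
If it is in any of lockers 1, 6, and 7 (prior 1/7 each): the attendant picks exactly this set with probability 1/15 regardless, and none is the prize; weight (1/7)·(1/15) = 1/105 each.
If it is in any of lockers 2, 3, 4, and 5 (prior 1/7 each): that locker was opened and seen not to hold the prize — ruled out; weight (1/7)·0 = 0 each.
The weights sum to 1/35.
So P(the prize voucher in locker 1 | the attendant opened locker 2, locker 3, locker 4, and locker 5) = (1/105) / (1/35) = 1/3.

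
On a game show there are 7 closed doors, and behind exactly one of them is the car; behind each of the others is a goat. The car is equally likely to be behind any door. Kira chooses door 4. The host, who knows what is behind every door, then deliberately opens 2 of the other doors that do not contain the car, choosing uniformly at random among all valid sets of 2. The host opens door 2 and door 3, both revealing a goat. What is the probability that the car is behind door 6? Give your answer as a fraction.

Condition on the true location of the car.
If it is behind any of doors 1, 5, 6, and 7 (prior 1/7 each): the host has 10 equally likely choices, so probability 1/10; weight (1/7)·(1/10) = 1/70 each.
If it is behind either of doors 2 and 3 (prior 1/7 each): that door was opened and seen not to hold the prize — ruled out; weight (1/7)·0 = 0 each.
If it is behind door 4 (prior 1/7): the host has 15 equally likely choices, so probability 1/15; weight (1/7)·(1/15) = 1/105.
The weights sum to 1/15.
So P(the car behind door 6 | the host opened door 2 and door 3) = (1/70) / (1/15) = 3/14.

3/14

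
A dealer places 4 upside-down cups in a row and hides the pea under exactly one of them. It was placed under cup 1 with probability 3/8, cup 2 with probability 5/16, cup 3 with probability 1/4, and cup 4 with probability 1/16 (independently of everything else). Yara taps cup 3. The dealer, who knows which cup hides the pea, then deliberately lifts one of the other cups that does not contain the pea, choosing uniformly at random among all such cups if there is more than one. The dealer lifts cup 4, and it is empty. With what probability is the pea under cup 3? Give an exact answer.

8/41

Condition on the true location of the pea.
If it is under cup 1 (prior 3/8): the dealer has 2 equally likely choices, so probability 1/2; weight (3/8)·(1/2) = 3/16.
If it is under cup 2 (prior 5/16): the dealer has 2 equally likely choices, so probability 1/2; weight (5/16)·(1/2) = 5/32.
If it is under cup 3 (prior 1/4): the dealer has 3 equally likely choices, so probability 1/3; weight (1/4)·(1/3) = 1/12.
If it is under cup 4 (prior 1/16): the dealer opened cup 4, so this case is ruled out; weight (1/16)·0 = 0.
The weights sum to 41/96.
So P(the pea under cup 3 | the dealer opened cup 4) = (1/12) / (41/96) = 8/41.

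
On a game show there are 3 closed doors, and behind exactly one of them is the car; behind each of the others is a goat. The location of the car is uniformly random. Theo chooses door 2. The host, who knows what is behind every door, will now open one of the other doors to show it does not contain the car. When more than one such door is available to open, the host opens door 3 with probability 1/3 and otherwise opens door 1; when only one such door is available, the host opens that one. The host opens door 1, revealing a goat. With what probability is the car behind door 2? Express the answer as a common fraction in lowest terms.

Consider each possible location of the car in turn.
If it is behind door 1 (prior 1/3): the host opened door 1, so this case is ruled out; weight (1/3)·0 = 0.
If it is behind door 2 (prior 1/3): door 3 is available but not opened, probability 2/3; weight (1/3)·(2/3) = 2/9.
If it is behind door 3 (prior 1/3): only door 1 is available, probability 1; weight (1/3)·1 = 1/3.
The weights sum to 5/9.
So P(the car behind door 2 | the host opened door 1) = (2/9) / (5/9) = 2/5.

2/5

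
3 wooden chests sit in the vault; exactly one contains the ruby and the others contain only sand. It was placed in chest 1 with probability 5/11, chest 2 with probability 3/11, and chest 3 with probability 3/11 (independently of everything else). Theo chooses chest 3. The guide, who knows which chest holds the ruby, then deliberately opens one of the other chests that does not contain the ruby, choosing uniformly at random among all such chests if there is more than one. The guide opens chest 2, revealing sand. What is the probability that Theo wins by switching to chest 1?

Consider each possible location of the ruby in turn.
If it is in chest 1 (prior 5/11): the guide has no choice, probability 1; weight (5/11)·1 = 5/11.
If it is in chest 2 (prior 3/11): the guide opened chest 2, so this case is ruled out; weight (3/11)·0 = 0.
If it is in chest 3 (prior 3/11): the guide has 2 equally likely choices, so probability 1/2; weight (3/11)·(1/2) = 3/22.
The weights sum to 13/22.
So P(the ruby in chest 1 | the guide opened chest 2) = (5/11) / (13/22) = 10/13.

10/13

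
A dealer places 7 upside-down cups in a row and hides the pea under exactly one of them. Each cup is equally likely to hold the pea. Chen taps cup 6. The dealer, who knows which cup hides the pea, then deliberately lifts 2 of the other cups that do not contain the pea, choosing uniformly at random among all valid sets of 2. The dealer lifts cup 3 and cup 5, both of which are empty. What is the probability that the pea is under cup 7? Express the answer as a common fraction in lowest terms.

3/14

Apply Bayes' rule, conditioning on where the pea actually is.
If it is under any of cups 1, 2, 4, and 7 (prior 1/7 each): the dealer has 10 equally likely choices, so probability 1/10; weight (1/7)·(1/10) = 1/70 each.
If it is under either of cups 3 and 5 (prior 1/7 each): that cup was opened and seen not to hold the prize — ruled out; weight (1/7)·0 = 0 each.
If it is under cup 6 (prior 1/7): the dealer has 15 equally likely choices, so probability 1/15; weight (1/7)·(1/15) = 1/105.
The weights sum to 1/15.
So P(the pea under cup 7 | the dealer opened cup 3 and cup 5) = (1/70) / (1/15) = 3/14.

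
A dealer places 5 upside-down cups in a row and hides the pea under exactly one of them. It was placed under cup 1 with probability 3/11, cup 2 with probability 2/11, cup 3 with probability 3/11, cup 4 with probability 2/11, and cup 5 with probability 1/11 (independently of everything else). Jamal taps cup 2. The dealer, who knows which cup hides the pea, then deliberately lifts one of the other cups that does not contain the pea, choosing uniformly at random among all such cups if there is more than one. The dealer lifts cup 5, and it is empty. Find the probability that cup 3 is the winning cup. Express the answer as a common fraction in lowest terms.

Consider each possible location of the pea in turn.
If it is under either of cups 1 and 3 (prior 3/11 each): the dealer has 3 equally likely choices, so probability 1/3; weight (3/11)·(1/3) = 1/11 each.
If it is under cup 2 (prior 2/11): the dealer has 4 equally likely choices, so probability 1/4; weight (2/11)·(1/4) = 1/22.
If it is under cup 4 (prior 2/11): the dealer has 3 equally likely choices, so probability 1/3; weight (2/11)·(1/3) = 2/33.
If it is under cup 5 (prior 1/11): the dealer opened cup 5, so this case is ruled out; weight (1/11)·0 = 0.
The weights sum to 19/66.
So P(the pea under cup 3 | the dealer opened cup 5) = (1/11) / (19/66) = 6/19.

6/19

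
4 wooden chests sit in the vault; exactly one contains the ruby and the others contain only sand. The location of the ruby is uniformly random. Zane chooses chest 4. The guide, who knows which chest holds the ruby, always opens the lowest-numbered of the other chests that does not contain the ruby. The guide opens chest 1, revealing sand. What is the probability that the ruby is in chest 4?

1/3

Apply Bayes' rule, conditioning on where the ruby actually is.
If it is in chest 1 (prior 1/4): the guide opened chest 1, so this case is ruled out; weight (1/4)·0 = 0.
If it is in any of chests 2, 3, and 4 (prior 1/4 each): chest 1 is the lowest-numbered option available, probability 1; weight (1/4)·1 = 1/4 each.
The weights sum to 3/4.
So P(the ruby in chest 4 | the guide opened chest 1) = (1/4) / (3/4) = 1/3.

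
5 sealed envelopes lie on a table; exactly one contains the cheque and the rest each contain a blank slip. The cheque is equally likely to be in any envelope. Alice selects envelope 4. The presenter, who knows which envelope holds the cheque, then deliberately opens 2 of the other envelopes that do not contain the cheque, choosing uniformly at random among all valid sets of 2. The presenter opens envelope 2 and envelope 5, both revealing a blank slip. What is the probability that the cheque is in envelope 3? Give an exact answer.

2/5

Consider each possible location of the cheque in turn.
If it is in either of envelopes 1 and 3 (prior 1/5 each): the presenter has 3 equally likely choices, so probability 1/3; weight (1/5)·(1/3) = 1/15 each.
If it is in either of envelopes 2 and 5 (prior 1/5 each): that envelope was opened and seen not to hold the prize — ruled out; weight (1/5)·0 = 0 each.
If it is in envelope 4 (prior 1/5): the presenter has 6 equally likely choices, so probability 1/6; weight (1/5)·(1/6) = 1/30.
The weights sum to 1/6.
So P(the cheque in envelope 3 | the presenter opened envelope 2 and envelope 5) = (1/15) / (1/6) = 2/5.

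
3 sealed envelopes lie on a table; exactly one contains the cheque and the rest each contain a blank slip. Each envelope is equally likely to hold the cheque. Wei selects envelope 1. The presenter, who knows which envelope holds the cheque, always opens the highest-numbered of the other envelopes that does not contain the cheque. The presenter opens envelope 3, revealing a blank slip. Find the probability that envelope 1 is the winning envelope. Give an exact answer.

1/2

Consider each possible location of the cheque in turn.
If it is in either of envelopes 1 and 2 (prior 1/3 each): envelope 3 is the highest-numbered option available, probability 1; weight (1/3)·1 = 1/3 each.
If it is in envelope 3 (prior 1/3): the presenter opened envelope 3, so this case is ruled out; weight (1/3)·0 = 0.
The weights sum to 2/3.
So P(the cheque in envelope 1 | the presenter opened envelope 3) = (1/3) / (2/3) = 1/2.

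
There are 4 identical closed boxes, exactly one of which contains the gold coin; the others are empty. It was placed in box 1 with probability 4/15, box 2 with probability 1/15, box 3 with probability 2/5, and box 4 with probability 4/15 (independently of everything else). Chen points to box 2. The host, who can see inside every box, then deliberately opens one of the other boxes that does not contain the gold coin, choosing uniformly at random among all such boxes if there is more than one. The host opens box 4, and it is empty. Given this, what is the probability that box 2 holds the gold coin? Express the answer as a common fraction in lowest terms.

Condition on the true location of the gold coin.
If it is in box 1 (prior 4/15): the host has 2 equally likely choices, so probability 1/2; weight (4/15)·(1/2) = 2/15.
If it is in box 2 (prior 1/15): the host has 3 equally likely choices, so probability 1/3; weight (1/15)·(1/3) = 1/45.
If it is in box 3 (prior 2/5): the host has 2 equally likely choices, so probability 1/2; weight (2/5)·(1/2) = 1/5.
If it is in box 4 (prior 4/15): the host opened box 4, so this case is ruled out; weight (4/15)·0 = 0.
The weights sum to 16/45.
So P(the gold coin in box 2 | the host opened box 4) = (1/45) / (16/45) = 1/16.

1/16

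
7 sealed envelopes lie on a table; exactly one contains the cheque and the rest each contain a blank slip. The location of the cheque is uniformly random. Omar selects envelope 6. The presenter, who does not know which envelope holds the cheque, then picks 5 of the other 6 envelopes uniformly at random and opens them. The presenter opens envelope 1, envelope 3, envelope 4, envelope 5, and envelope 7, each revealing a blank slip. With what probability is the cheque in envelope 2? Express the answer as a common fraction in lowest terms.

1/2

Consider each possible location of the cheque in turn.
If it is in any of envelopes 1, 3, 4, 5, and 7 (prior 1/7 each): that envelope was opened and seen not to hold the prize — ruled out; weight (1/7)·0 = 0 each.
If it is in either of envelopes 2 and 6 (prior 1/7 each): the presenter picks exactly this set with probability 1/6 regardless, and none is the prize; weight (1/7)·(1/6) = 1/42 each.
The weights sum to 1/21.
So P(the cheque in envelope 2 | the presenter opened envelope 1, envelope 3, envelope 4, envelope 5, and envelope 7) = (1/42) / (1/21) = 1/2.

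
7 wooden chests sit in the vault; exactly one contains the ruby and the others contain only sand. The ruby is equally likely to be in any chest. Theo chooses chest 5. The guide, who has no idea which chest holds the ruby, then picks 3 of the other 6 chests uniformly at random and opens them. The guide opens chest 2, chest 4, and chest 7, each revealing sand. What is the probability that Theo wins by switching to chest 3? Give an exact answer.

1/4

Because the guide chose which chests to open without knowing where the ruby is, the choice is independent of the prize location. Learning that none of the 3 opened chests holds the ruby simply rules out those 3 locations and leaves the remaining 4 chests still equally likely by symmetry.
So P(the ruby in chest 3) = 1/4.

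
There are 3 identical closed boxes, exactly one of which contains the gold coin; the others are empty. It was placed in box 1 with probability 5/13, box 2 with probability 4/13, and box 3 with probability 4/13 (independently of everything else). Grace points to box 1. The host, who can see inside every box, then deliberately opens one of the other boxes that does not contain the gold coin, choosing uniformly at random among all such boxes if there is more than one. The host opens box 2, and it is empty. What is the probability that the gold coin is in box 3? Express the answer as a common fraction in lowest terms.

Apply Bayes' rule, conditioning on where the gold coin actually is.
If it is in box 1 (prior 5/13): the host has 2 equally likely choices, so probability 1/2; weight (5/13)·(1/2) = 5/26.
If it is in box 2 (prior 4/13): the host opened box 2, so this case is ruled out; weight (4/13)·0 = 0.
If it is in box 3 (prior 4/13): the host has no choice, probability 1; weight (4/13)·1 = 4/13.
The weights sum to 1/2.
So P(the gold coin in box 3 | the host opened box 2) = (4/13) / (1/2) = 8/13.

8/13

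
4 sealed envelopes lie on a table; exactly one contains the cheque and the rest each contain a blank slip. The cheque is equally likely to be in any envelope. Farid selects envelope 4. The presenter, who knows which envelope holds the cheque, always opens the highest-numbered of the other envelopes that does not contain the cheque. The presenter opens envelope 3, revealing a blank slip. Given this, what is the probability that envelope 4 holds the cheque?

Condition on the true location of the cheque.
If it is in any of envelopes 1, 2, and 4 (prior 1/4 each): envelope 3 is the highest-numbered option available, probability 1; weight (1/4)·1 = 1/4 each.
If it is in envelope 3 (prior 1/4): the presenter opened envelope 3, so this case is ruled out; weight (1/4)·0 = 0.
The weights sum to 3/4.
So P(the cheque in envelope 4 | the presenter opened envelope 3) = (1/4) / (3/4) = 1/3.

1/3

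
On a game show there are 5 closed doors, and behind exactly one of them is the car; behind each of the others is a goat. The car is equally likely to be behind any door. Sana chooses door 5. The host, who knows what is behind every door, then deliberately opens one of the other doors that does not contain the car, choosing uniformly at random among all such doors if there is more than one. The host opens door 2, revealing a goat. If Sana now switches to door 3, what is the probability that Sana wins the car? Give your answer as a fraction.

4/15

Condition on the true location of the car.
If it is behind any of doors 1, 3, and 4 (prior 1/5 each): the host has 3 equally likely choices, so probability 1/3; weight (1/5)·(1/3) = 1/15 each.
If it is behind door 2 (prior 1/5): the host opened door 2, so this case is ruled out; weight (1/5)·0 = 0.
If it is behind door 5 (prior 1/5): the host has 4 equally likely choices, so probability 1/4; weight (1/5)·(1/4) = 1/20.
The weights sum to 1/4.
So P(the car behind door 3 | the host opened door 2) = (1/15) / (1/4) = 4/15.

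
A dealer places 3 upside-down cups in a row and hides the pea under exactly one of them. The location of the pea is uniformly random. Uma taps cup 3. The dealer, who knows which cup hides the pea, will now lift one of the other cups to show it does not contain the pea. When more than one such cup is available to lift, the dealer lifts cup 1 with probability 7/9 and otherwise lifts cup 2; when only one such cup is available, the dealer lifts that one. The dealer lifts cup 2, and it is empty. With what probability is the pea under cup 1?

9/11

Condition on the true location of the pea.
If it is under cup 1 (prior 1/3): only cup 2 is available, probability 1; weight (1/3)·1 = 1/3.
If it is under cup 2 (prior 1/3): the dealer opened cup 2, so this case is ruled out; weight (1/3)·0 = 0.
If it is under cup 3 (prior 1/3): cup 1 is available but not opened, probability 2/9; weight (1/3)·(2/9) = 2/27.
The weights sum to 11/27.
So P(the pea under cup 1 | the dealer opened cup 2) = (1/3) / (11/27) = 9/11.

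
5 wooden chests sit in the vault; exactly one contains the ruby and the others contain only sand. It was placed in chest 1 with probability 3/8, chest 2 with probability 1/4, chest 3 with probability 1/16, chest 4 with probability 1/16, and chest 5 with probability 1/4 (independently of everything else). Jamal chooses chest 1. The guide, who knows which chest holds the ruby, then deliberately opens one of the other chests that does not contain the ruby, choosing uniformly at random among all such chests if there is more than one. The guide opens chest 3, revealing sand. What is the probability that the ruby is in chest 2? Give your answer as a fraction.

8/27

Consider each possible location of the ruby in turn.
If it is in chest 1 (prior 3/8): the guide has 4 equally likely choices, so probability 1/4; weight (3/8)·(1/4) = 3/32.
If it is in either of chests 2 and 5 (prior 1/4 each): the guide has 3 equally likely choices, so probability 1/3; weight (1/4)·(1/3) = 1/12 each.
If it is in chest 3 (prior 1/16): the guide opened chest 3, so this case is ruled out; weight (1/16)·0 = 0.
If it is in chest 4 (prior 1/16): the guide has 3 equally likely choices, so probability 1/3; weight (1/16)·(1/3) = 1/48.
The weights sum to 9/32.
So P(the ruby in chest 2 | the guide opened chest 3) = (1/12) / (9/32) = 8/27.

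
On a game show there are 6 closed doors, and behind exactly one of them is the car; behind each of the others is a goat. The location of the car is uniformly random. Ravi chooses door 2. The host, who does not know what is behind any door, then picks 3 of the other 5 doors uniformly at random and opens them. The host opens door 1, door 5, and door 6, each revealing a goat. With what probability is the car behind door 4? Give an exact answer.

Condition on the true location of the car.
If it is behind any of doors 1, 5, and 6 (prior 1/6 each): that door was opened and seen not to hold the prize — ruled out; weight (1/6)·0 = 0 each.
If it is behind any of doors 2, 3, and 4 (prior 1/6 each): the host picks exactly this set with probability 1/10 regardless, and none is the prize; weight (1/6)·(1/10) = 1/60 each.
The weights sum to 1/20.
So P(the car behind door 4 | the host opened door 1, door 5, and door 6) = (1/60) / (1/20) = 1/3.

1/3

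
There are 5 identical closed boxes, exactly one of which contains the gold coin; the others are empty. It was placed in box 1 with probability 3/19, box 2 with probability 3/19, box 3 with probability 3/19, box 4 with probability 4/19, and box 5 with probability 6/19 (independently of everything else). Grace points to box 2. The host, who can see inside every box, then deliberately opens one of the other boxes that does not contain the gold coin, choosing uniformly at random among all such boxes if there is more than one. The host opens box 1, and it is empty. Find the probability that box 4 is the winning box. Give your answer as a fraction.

16/61

Consider each possible location of the gold coin in turn.
If it is in box 1 (prior 3/19): the host opened box 1, so this case is ruled out; weight (3/19)·0 = 0.
If it is in box 2 (prior 3/19): the host has 4 equally likely choices, so probability 1/4; weight (3/19)·(1/4) = 3/76.
If it is in box 3 (prior 3/19): the host has 3 equally likely choices, so probability 1/3; weight (3/19)·(1/3) = 1/19.
If it is in box 4 (prior 4/19): the host has 3 equally likely choices, so probability 1/3; weight (4/19)·(1/3) = 4/57.
If it is in box 5 (prior 6/19): the host has 3 equally likely choices, so probability 1/3; weight (6/19)·(1/3) = 2/19.
The weights sum to 61/228.
So P(the gold coin in box 4 | the host opened box 1) = (4/57) / (61/228) = 16/61.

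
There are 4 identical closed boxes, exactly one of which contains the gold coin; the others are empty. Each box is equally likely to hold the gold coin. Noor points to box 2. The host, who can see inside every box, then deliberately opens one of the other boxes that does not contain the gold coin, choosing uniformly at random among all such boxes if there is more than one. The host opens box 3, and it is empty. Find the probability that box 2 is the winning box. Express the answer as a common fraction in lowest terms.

1/4

Apply Bayes' rule, conditioning on where the gold coin actually is.
If it is in either of boxes 1 and 4 (prior 1/4 each): the host has 2 equally likely choices, so probability 1/2; weight (1/4)·(1/2) = 1/8 each.
If it is in box 2 (prior 1/4): the host has 3 equally likely choices, so probability 1/3; weight (1/4)·(1/3) = 1/12.
If it is in box 3 (prior 1/4): the host opened box 3, so this case is ruled out; weight (1/4)·0 = 0.
The weights sum to 1/3.
So P(the gold coin in box 2 | the host opened box 3) = (1/12) / (1/3) = 1/4.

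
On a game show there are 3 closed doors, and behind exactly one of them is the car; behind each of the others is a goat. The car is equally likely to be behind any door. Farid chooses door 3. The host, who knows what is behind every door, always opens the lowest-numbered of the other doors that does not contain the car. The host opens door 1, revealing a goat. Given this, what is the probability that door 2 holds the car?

1/2

Apply Bayes' rule, conditioning on where the car actually is.
If it is behind door 1 (prior 1/3): the host opened door 1, so this case is ruled out; weight (1/3)·0 = 0.
If it is behind either of doors 2 and 3 (prior 1/3 each): door 1 is the lowest-numbered option available, probability 1; weight (1/3)·1 = 1/3 each.
The weights sum to 2/3.
So P(the car behind door 2 | the host opened door 1) = (1/3) / (2/3) = 1/2.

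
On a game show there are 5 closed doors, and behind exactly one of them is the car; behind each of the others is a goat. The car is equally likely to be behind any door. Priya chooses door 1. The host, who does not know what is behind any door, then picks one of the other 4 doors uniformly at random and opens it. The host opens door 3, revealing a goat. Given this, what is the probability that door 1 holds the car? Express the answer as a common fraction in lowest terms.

1/4

Consider each possible location of the car in turn.
If it is behind any of doors 1, 2, 4, and 5 (prior 1/5 each): the host picks door 3 with probability 1/4 regardless, and it is not the prize; weight (1/5)·(1/4) = 1/20 each.
If it is behind door 3 (prior 1/5): the host opened door 3, so this case is ruled out; weight (1/5)·0 = 0.
The weights sum to 1/5.
So P(the car behind door 1 | the host opened door 3) = (1/20) / (1/5) = 1/4.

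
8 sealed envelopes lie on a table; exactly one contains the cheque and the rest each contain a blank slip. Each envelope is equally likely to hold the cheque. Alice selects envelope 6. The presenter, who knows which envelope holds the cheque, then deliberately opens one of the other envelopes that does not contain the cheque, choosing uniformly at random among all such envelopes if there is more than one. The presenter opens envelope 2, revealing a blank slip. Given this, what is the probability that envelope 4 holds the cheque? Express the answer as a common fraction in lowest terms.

Condition on the true location of the cheque.
If it is in any of envelopes 1, 3, 4, 5, 7, and 8 (prior 1/8 each): the presenter has 6 equally likely choices, so probability 1/6; weight (1/8)·(1/6) = 1/48 each.
If it is in envelope 2 (prior 1/8): the presenter opened envelope 2, so this case is ruled out; weight (1/8)·0 = 0.
If it is in envelope 6 (prior 1/8): the presenter has 7 equally likely choices, so probability 1/7; weight (1/8)·(1/7) = 1/56.
The weights sum to 1/7.
So P(the cheque in envelope 4 | the presenter opened envelope 2) = (1/48) / (1/7) = 7/48.

7/48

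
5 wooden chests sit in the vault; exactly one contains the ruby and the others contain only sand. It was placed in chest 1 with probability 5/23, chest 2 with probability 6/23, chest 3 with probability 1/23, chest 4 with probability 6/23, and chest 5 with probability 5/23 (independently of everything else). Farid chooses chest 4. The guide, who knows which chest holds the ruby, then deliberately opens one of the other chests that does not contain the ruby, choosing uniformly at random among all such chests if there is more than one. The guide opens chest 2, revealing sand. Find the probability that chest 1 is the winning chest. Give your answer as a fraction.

Condition on the true location of the ruby.
If it is in either of chests 1 and 5 (prior 5/23 each): the guide has 3 equally likely choices, so probability 1/3; weight (5/23)·(1/3) = 5/69 each.
If it is in chest 2 (prior 6/23): the guide opened chest 2, so this case is ruled out; weight (6/23)·0 = 0.
If it is in chest 3 (prior 1/23): the guide has 3 equally likely choices, so probability 1/3; weight (1/23)·(1/3) = 1/69.
If it is in chest 4 (prior 6/23): the guide has 4 equally likely choices, so probability 1/4; weight (6/23)·(1/4) = 3/46.
The weights sum to 31/138.
So P(the ruby in chest 1 | the guide opened chest 2) = (5/69) / (31/138) = 10/31.

10/31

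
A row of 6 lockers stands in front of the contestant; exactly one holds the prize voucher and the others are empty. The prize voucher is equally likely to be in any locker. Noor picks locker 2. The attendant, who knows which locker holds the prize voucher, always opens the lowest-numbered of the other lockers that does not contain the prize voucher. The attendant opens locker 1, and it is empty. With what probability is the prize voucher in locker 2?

Condition on the true location of the prize voucher.
If it is in locker 1 (prior 1/6): the attendant opened locker 1, so this case is ruled out; weight (1/6)·0 = 0.
If it is in any of lockers 2, 3, 4, 5, and 6 (prior 1/6 each): locker 1 is the lowest-numbered option available, probability 1; weight (1/6)·1 = 1/6 each.
The weights sum to 5/6.
So P(the prize voucher in locker 2 | the attendant opened locker 1) = (1/6) / (5/6) = 1/5.

1/5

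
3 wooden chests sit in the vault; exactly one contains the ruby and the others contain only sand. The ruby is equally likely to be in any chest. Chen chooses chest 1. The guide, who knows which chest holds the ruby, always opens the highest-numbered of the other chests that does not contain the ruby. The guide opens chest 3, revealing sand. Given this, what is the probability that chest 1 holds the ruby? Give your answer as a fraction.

Condition on the true location of the ruby.
If it is in either of chests 1 and 2 (prior 1/3 each): chest 3 is the highest-numbered option available, probability 1; weight (1/3)·1 = 1/3 each.
If it is in chest 3 (prior 1/3): the guide opened chest 3, so this case is ruled out; weight (1/3)·0 = 0.
The weights sum to 2/3.
So P(the ruby in chest 1 | the guide opened chest 3) = (1/3) / (2/3) = 1/2.

1/2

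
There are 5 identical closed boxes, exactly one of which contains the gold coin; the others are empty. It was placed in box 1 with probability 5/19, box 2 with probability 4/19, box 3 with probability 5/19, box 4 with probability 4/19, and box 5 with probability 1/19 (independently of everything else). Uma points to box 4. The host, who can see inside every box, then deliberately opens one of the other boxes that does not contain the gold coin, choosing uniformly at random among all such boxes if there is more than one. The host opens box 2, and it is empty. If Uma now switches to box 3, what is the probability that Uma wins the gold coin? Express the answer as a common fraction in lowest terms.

Consider each possible location of the gold coin in turn.
If it is in either of boxes 1 and 3 (prior 5/19 each): the host has 3 equally likely choices, so probability 1/3; weight (5/19)·(1/3) = 5/57 each.
If it is in box 2 (prior 4/19): the host opened box 2, so this case is ruled out; weight (4/19)·0 = 0.
If it is in box 4 (prior 4/19): the host has 4 equally likely choices, so probability 1/4; weight (4/19)·(1/4) = 1/19.
If it is in box 5 (prior 1/19): the host has 3 equally likely choices, so probability 1/3; weight (1/19)·(1/3) = 1/57.
The weights sum to 14/57.
So P(the gold coin in box 3 | the host opened box 2) = (5/57) / (14/57) = 5/14.

5/14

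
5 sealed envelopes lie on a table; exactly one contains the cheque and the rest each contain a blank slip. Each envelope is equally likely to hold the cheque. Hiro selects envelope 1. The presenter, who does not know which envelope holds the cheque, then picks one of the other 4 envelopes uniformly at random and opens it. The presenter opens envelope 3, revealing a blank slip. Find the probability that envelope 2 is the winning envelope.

Because the presenter chose which envelope to open without knowing where the cheque is, the choice is independent of the prize location. Learning that envelope 3 does not hold the cheque simply rules out that one location and leaves the remaining 4 envelopes still equally likely by symmetry.
So P(the cheque in envelope 2) = 1/4.

1/4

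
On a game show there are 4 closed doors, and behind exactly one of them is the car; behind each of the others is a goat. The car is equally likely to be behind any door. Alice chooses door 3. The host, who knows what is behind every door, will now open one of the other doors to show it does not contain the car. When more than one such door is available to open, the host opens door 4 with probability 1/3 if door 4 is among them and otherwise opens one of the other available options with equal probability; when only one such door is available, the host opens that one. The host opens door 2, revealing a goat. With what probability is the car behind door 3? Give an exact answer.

2/9

Apply Bayes' rule, conditioning on where the car actually is.
If it is behind door 1 (prior 1/4): door 4 is available but not opened, probability 2/3; weight (1/4)·(2/3) = 1/6.
If it is behind door 2 (prior 1/4): the host opened door 2, so this case is ruled out; weight (1/4)·0 = 0.
If it is behind door 3 (prior 1/4): door 4 is available but not opened; door 2 gets probability (1 − 1/3)/2 = 1/3; weight (1/4)·(1/3) = 1/12.
If it is behind door 4 (prior 1/4): door 4 holds the prize so is unavailable; the host chooses uniformly among the 2 others, probability 1/2; weight (1/4)·(1/2) = 1/8.
The weights sum to 3/8.
So P(the car behind door 3 | the host opened door 2) = (1/12) / (3/8) = 2/9.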